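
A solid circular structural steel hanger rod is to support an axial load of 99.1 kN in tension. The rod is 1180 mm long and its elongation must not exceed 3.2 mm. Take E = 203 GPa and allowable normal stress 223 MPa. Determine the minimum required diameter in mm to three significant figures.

Required area A ≥ P/σ_allow = 99100/223 = 444.4 mm².
For a solid circular section, d ≥ √(4A/π) = 23.79 mm.
Elongation limit: A ≥ PL/(Eδ_allow) = 99100·1180/(203000·3.2) = 180 mm² ⇒ d ≥ 15.14 mm.
The stress limit governs.

23.8 mm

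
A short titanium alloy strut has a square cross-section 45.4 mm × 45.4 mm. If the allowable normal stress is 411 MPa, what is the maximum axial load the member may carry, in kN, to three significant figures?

A = 2061 mm².
P_max = σ_allow · A = 411 · 2061 = 847100 N = 847.1 kN.

847 kN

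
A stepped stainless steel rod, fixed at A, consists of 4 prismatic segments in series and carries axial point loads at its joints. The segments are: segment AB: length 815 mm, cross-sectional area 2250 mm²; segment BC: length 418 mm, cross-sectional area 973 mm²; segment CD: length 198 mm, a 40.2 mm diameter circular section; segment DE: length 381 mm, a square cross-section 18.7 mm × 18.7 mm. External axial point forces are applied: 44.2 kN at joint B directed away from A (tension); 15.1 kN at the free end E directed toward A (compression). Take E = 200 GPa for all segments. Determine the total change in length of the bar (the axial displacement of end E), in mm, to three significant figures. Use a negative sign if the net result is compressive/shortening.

Internal axial forces (sectioning from the free end, tension +): N_DE = -15.1 kN, N_CD = -15.1 kN, N_BC = -15.1 kN, N_AB = 29.1 kN.
A_CD = 1269 mm².
A_DE = 349.7 mm².
δ_AB = 29100·815/(2250·200000) = 0.0527 mm
δ_BC = -15100·418/(973·200000) = -0.03243 mm
δ_CD = -15100·198/(1269·200000) = -0.01178 mm
δ_DE = -15100·381/(349.7·200000) = -0.08226 mm
δ = Σδ_i = -0.07377 mm.

-0.0738 mm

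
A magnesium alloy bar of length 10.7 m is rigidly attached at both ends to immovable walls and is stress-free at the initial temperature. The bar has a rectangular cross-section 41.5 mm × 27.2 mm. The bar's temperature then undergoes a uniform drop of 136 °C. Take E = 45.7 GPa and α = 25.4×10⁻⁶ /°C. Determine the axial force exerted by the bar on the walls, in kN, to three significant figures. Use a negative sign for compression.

178 kN

Free thermal expansion αLΔT = 25.4e-6 · 10700 · -136 = -36.96 mm.
The walls impose strain ε = −(-36.96)/10700 = 3.4544e-03; σ = Eε = 45700 · 3.4544e-03 = 157.9 MPa.
Wall reaction R = σ·A = 157.9·1129 = 178200 N = 178.2 kN.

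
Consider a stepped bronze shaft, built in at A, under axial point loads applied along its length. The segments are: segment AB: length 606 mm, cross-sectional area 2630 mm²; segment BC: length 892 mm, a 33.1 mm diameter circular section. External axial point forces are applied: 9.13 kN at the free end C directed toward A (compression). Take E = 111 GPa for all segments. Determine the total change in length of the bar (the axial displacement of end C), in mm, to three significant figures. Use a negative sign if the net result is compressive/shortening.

Internal axial forces (sectioning from the free end, tension +): N_BC = -9.13 kN, N_AB = -9.13 kN.
A_BC = 860.5 mm².
δ_AB = -9130·606/(2630·111000) = -0.01895 mm
δ_BC = -9130·892/(860.5·111000) = -0.08526 mm
δ = Σδ_i = -0.1042 mm.

-0.104 mm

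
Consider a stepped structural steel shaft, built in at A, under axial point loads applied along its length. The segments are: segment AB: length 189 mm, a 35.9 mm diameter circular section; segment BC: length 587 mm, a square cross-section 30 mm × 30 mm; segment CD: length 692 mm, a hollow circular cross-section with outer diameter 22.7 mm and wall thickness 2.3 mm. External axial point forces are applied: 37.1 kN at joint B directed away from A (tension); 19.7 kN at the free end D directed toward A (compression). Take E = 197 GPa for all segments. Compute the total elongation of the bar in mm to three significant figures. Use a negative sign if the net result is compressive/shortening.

-0.518 mm

Internal axial forces (sectioning from the free end, tension +): N_CD = -19.7 kN, N_BC = -19.7 kN, N_AB = 17.4 kN.
A_AB = 1012 mm².
A_BC = 900 mm².
A_CD = 147.4 mm².
δ_AB = 17400·189/(1012·197000) = 0.01649 mm
δ_BC = -19700·587/(900·197000) = -0.06522 mm
δ_CD = -19700·692/(147.4·197000) = -0.4695 mm
δ = Σδ_i = -0.5182 mm.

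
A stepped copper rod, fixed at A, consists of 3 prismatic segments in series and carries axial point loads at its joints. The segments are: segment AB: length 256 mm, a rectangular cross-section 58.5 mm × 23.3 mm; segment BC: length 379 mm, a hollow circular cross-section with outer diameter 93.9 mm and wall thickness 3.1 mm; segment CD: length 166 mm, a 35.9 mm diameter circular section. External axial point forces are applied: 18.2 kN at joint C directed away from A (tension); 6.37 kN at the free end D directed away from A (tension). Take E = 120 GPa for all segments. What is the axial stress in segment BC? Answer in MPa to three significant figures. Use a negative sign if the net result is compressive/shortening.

27.8 MPa

Internal axial forces (sectioning from the free end, tension +): N_CD = 6.37 kN, N_BC = 24.57 kN, N_AB = 24.57 kN.
A_BC = 884.3 mm².
σ_BC = N_BC/A_BC = 24570/884.3 = 27.78 MPa.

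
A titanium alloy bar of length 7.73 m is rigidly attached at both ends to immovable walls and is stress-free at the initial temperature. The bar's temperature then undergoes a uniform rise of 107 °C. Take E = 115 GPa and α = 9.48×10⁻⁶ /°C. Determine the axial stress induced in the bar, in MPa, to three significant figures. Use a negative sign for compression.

-117 MPa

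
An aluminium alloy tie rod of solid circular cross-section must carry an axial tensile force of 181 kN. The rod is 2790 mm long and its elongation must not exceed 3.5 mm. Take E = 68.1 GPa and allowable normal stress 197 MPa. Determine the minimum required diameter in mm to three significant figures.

Required area A ≥ P/σ_allow = 181000/197 = 918.8 mm².
For a solid circular section, d ≥ √(4A/π) = 34.2 mm.
Elongation limit: A ≥ PL/(Eδ_allow) = 181000·2790/(68100·3.5) = 2119 mm² ⇒ d ≥ 51.94 mm.
The elongation limit governs.

51.9 mm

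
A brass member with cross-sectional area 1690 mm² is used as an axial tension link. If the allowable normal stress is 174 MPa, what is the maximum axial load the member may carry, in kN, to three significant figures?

294 kN

P_max = σ_allow · A = 174 · 1690 = 294100 N = 294.1 kN.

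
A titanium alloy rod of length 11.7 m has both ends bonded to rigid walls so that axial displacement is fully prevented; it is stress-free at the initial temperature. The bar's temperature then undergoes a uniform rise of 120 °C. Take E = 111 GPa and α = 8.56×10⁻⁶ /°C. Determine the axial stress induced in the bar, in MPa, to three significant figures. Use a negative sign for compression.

-114 MPa

Free thermal expansion αLΔT = 8.56e-6 · 11700 · 120 = 12.02 mm.
The walls impose strain ε = −(12.02)/11700 = -1.0272e-03; σ = Eε = 111000 · -1.0272e-03 = -114 MPa.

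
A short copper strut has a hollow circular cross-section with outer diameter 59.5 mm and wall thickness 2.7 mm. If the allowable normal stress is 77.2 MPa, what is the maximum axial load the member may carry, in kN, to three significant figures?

A = 481.8 mm².
P_max = σ_allow · A = 77.2 · 481.8 = 37190 N = 37.19 kN.

37.2 kN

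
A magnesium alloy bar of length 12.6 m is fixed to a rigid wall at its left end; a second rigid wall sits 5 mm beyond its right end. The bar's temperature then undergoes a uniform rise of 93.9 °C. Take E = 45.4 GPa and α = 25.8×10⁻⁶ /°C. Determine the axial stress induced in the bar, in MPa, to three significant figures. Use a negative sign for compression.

Free thermal expansion αLΔT = 25.8e-6 · 12600 · 93.9 = 30.53 mm.
The walls engage after the gap closes; constrained expansion = 30.53 − 5 = 25.53 mm.
The walls impose strain ε = −(25.53)/12600 = -2.0258e-03; σ = Eε = 45400 · -2.0258e-03 = -91.97 MPa.

-92.0 MPa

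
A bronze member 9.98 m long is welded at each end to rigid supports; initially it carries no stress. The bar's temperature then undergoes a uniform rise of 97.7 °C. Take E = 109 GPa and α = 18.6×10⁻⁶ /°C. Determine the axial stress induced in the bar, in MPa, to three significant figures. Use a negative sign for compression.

-198 MPa

Free thermal expansion αLΔT = 18.6e-6 · 9980 · 97.7 = 18.14 mm.
The walls impose strain ε = −(18.14)/9980 = -1.8172e-03; σ = Eε = 109000 · -1.8172e-03 = -198.1 MPa.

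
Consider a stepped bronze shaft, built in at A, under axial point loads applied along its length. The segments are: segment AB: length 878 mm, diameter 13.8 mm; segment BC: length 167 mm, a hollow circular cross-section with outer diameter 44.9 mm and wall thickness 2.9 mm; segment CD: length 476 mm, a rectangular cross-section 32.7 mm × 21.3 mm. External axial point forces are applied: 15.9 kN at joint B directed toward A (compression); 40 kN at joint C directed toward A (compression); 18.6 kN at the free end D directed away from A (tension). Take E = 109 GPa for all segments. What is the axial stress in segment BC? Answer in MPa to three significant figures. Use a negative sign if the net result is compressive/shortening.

Internal axial forces (sectioning from the free end, tension +): N_CD = 18.6 kN, N_BC = -21.4 kN, N_AB = -37.3 kN.
A_BC = 382.6 mm².
σ_BC = N_BC/A_BC = -21400/382.6 = -55.93 MPa.

-55.9 MPa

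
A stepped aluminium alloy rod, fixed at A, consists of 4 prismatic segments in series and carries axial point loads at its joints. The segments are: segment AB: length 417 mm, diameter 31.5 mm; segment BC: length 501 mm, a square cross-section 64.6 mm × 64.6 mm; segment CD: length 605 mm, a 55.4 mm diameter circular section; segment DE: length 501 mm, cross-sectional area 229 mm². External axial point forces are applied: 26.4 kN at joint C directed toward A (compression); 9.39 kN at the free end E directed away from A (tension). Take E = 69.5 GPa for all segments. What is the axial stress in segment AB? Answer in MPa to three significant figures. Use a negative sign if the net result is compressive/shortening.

Internal axial forces (sectioning from the free end, tension +): N_DE = 9.39 kN, N_CD = 9.39 kN, N_BC = -17.01 kN, N_AB = -17.01 kN.
A_AB = 779.3 mm².
σ_AB = N_AB/A_AB = -17010/779.3 = -21.83 MPa.

-21.8 MPa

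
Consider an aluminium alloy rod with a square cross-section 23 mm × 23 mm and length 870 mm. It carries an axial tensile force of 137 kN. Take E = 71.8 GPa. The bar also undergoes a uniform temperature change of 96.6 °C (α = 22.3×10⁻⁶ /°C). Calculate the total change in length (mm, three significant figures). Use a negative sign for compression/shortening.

A = 529 mm².
δ_mech = NL/(AE) = 137000·870/(529·71800) = 3.138 mm.
δ_thermal = αLΔT = 22.3e-6·870·96.6 = 1.874 mm.
δ = δ_mech + δ_thermal = 5.012 mm.

5.01 mm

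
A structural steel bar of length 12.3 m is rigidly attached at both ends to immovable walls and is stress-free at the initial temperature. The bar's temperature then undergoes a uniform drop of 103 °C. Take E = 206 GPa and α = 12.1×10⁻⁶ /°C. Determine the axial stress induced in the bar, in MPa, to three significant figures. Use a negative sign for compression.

Free thermal expansion αLΔT = 12.1e-6 · 12300 · -103 = -15.33 mm.
The walls impose strain ε = −(-15.33)/12300 = 1.2463e-03; σ = Eε = 206000 · 1.2463e-03 = 256.7 MPa.

257 MPa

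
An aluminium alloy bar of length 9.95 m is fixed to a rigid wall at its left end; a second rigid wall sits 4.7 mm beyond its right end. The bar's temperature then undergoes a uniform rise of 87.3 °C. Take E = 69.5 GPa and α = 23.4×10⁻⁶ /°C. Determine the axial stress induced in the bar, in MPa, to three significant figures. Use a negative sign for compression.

-109 MPa

Free thermal expansion αLΔT = 23.4e-6 · 9950 · 87.3 = 20.33 mm.
The walls engage after the gap closes; constrained expansion = 20.33 − 4.7 = 15.63 mm.
The walls impose strain ε = −(15.63)/9950 = -1.5705e-03; σ = Eε = 69500 · -1.5705e-03 = -109.1 MPa.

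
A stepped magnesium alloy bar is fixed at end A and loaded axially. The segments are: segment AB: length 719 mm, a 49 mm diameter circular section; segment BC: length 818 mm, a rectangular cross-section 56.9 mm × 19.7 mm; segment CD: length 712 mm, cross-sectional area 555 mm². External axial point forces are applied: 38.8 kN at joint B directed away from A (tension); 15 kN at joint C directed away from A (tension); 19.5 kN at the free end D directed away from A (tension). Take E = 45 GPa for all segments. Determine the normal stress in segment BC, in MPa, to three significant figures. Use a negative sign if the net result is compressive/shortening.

30.8 MPa

Internal axial forces (sectioning from the free end, tension +): N_CD = 19.5 kN, N_BC = 34.5 kN, N_AB = 73.3 kN.
A_BC = 1121 mm².
σ_BC = N_BC/A_BC = 34500/1121 = 30.78 MPa.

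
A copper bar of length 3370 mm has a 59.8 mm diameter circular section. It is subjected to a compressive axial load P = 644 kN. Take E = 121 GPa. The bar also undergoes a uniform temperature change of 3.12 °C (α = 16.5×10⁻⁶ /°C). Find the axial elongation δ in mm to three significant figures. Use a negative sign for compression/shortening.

-6.21 mm

A = 2809 mm².
δ_mech = NL/(AE) = -644000·3370/(2809·121000) = -6.386 mm.
δ_thermal = αLΔT = 16.5e-6·3370·3.12 = 0.1735 mm.
δ = δ_mech + δ_thermal = -6.213 mm.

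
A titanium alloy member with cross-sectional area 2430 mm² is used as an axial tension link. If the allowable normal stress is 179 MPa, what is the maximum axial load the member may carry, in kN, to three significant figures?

P_max = σ_allow · A = 179 · 2430 = 435000 N = 435 kN.

435 kN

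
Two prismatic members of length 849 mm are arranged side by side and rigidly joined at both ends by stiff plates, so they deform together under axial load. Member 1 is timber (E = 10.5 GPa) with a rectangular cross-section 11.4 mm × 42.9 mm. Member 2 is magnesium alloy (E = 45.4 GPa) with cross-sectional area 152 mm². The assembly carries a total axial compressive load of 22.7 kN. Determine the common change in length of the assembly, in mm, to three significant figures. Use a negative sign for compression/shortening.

A_1 = 489.1 mm².
Equal strain + equilibrium ⇒ each member carries load in proportion to AE: A₁E₁ = 5135000 N, A₂E₂ = 6901000 N, ΣAE = 12040000 N.
δ = PL/ΣAE = -22700·849/12040000 = -1.601 mm.

-1.60 mm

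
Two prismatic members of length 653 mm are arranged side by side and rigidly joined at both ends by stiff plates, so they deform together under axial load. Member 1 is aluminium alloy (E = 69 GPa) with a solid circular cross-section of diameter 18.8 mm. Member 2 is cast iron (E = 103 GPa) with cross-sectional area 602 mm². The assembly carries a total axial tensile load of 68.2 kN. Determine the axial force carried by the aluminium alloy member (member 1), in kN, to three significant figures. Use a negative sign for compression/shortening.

16.1 kN

A_1 = 277.6 mm².
Equal strain + equilibrium ⇒ each member carries load in proportion to AE: A₁E₁ = 19150000 N, A₂E₂ = 62010000 N, ΣAE = 81160000 N.
F₁ = P·A₁E₁/ΣAE = 68200·19150000/81160000 = 16100 N.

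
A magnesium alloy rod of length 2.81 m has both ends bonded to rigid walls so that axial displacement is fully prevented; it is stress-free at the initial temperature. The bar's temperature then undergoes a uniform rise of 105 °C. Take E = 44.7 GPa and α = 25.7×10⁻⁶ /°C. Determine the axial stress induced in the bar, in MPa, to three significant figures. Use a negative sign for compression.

-121 MPa

Free thermal expansion αLΔT = 25.7e-6 · 2810 · 105 = 7.583 mm.
The walls impose strain ε = −(7.583)/2810 = -2.6985e-03; σ = Eε = 44700 · -2.6985e-03 = -120.6 MPa.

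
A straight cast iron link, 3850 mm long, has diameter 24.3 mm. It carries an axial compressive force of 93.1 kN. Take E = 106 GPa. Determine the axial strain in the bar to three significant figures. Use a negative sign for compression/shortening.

A = 463.8 mm².
σ = N/A = -200.7 MPa; ε = σ/E = -200.7/106000 = -1.894e-03.

-0.00189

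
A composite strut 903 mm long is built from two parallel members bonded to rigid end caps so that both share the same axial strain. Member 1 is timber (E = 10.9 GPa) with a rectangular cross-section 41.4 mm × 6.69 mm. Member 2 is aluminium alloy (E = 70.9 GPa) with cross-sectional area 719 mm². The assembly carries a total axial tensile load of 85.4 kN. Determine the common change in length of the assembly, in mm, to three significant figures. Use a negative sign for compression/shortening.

A_1 = 277 mm².
Equal strain + equilibrium ⇒ each member carries load in proportion to AE: A₁E₁ = 3019000 N, A₂E₂ = 50980000 N, ΣAE = 54000000 N.
δ = PL/ΣAE = 85400·903/54000000 = 1.428 mm.

1.43 mm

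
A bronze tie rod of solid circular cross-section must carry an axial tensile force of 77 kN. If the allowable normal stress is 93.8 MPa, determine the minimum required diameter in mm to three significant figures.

Required area A ≥ P/σ_allow = 77000/93.8 = 820.9 mm².
For a solid circular section, d ≥ √(4A/π) = 32.33 mm.

32.3 mm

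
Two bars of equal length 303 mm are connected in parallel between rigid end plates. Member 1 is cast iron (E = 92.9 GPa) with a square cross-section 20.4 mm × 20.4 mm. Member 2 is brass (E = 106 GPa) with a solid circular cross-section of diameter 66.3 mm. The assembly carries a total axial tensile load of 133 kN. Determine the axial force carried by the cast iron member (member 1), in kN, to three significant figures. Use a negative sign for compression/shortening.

12.7 kN

A_1 = 416.2 mm².
A_2 = 3452 mm².
Equal strain + equilibrium ⇒ each member carries load in proportion to AE: A₁E₁ = 38660000 N, A₂E₂ = 366000000 N, ΣAE = 404600000 N.
F₁ = P·A₁E₁/ΣAE = 133000·38660000/404600000 = 12710 N.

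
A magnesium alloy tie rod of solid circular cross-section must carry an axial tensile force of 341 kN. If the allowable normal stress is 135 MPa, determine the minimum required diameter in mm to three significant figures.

Required area A ≥ P/σ_allow = 341000/135 = 2526 mm².
For a solid circular section, d ≥ √(4A/π) = 56.71 mm.

56.7 mm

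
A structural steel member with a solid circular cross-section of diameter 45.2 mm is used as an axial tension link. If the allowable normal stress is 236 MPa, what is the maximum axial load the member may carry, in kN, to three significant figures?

A = 1605 mm².
P_max = σ_allow · A = 236 · 1605 = 378700 N = 378.7 kN.

379 kN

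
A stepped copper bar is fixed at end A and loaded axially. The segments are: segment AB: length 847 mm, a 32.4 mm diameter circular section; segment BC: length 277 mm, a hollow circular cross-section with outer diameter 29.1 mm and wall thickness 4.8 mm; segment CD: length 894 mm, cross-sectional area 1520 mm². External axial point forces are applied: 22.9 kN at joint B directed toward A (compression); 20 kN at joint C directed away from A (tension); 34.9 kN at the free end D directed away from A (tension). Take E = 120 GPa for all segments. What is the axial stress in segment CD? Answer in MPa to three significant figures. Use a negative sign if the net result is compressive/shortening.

Internal axial forces (sectioning from the free end, tension +): N_CD = 34.9 kN, N_BC = 54.9 kN, N_AB = 32 kN.
σ_CD = N_CD/A_CD = 34900/1520 = 22.96 MPa.

23.0 MPa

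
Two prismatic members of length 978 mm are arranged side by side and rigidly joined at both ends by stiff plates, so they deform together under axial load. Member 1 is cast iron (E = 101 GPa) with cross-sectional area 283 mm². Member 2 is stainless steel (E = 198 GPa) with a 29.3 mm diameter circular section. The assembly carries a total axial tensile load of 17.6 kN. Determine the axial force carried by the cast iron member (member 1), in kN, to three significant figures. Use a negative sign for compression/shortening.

3.10 kN

A_2 = 674.3 mm².
Equal strain + equilibrium ⇒ each member carries load in proportion to AE: A₁E₁ = 28580000 N, A₂E₂ = 133500000 N, ΣAE = 162100000 N.
F₁ = P·A₁E₁/ΣAE = 17600·28580000/162100000 = 3104 N.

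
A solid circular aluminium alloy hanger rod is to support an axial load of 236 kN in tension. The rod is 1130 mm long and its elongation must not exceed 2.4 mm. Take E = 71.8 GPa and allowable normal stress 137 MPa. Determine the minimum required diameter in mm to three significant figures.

46.8 mm

Required area A ≥ P/σ_allow = 236000/137 = 1723 mm².
For a solid circular section, d ≥ √(4A/π) = 46.83 mm.
Elongation limit: A ≥ PL/(Eδ_allow) = 236000·1130/(71800·2.4) = 1548 mm² ⇒ d ≥ 44.39 mm.
The stress limit governs.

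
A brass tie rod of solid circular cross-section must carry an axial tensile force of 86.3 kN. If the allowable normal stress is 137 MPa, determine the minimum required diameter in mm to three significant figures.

28.3 mm

Required area A ≥ P/σ_allow = 86300/137 = 629.9 mm².
For a solid circular section, d ≥ √(4A/π) = 28.32 mm.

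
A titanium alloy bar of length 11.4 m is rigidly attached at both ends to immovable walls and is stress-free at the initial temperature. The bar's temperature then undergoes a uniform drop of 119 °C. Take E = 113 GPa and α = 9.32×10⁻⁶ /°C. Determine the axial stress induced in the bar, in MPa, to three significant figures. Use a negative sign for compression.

Free thermal expansion αLΔT = 9.32e-6 · 11400 · -119 = -12.64 mm.
The walls impose strain ε = −(-12.64)/11400 = 1.1091e-03; σ = Eε = 113000 · 1.1091e-03 = 125.3 MPa.

125 MPa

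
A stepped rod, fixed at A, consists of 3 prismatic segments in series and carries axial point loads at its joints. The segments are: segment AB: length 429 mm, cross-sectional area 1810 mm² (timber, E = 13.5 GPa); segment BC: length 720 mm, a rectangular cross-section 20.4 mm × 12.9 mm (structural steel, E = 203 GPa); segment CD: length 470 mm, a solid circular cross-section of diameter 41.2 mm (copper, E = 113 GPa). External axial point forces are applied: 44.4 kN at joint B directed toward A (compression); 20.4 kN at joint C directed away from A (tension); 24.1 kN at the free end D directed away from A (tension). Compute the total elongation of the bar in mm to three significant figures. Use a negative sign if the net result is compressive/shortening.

Internal axial forces (sectioning from the free end, tension +): N_CD = 24.1 kN, N_BC = 44.5 kN, N_AB = 0.1 kN.
A_BC = 263.2 mm².
A_CD = 1333 mm².
δ_AB = 100·429/(1810·13500) = 0.001756 mm
δ_BC = 44500·720/(263.2·203000) = 0.5998 mm
δ_CD = 24100·470/(1333·113000) = 0.07519 mm
δ = Σδ_i = 0.6767 mm.

0.677 mm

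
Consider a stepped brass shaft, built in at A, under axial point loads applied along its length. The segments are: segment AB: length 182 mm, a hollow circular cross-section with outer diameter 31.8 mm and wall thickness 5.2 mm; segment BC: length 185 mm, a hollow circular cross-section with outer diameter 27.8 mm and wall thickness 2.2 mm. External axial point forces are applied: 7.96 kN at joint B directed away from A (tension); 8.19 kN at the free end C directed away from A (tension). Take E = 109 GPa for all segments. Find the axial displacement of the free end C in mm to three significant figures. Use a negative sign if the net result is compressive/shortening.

Internal axial forces (sectioning from the free end, tension +): N_BC = 8.19 kN, N_AB = 16.15 kN.
A_AB = 434.5 mm².
A_BC = 176.9 mm².
δ_AB = 16150·182/(434.5·109000) = 0.06206 mm
δ_BC = 8190·185/(176.9·109000) = 0.07856 mm
δ = Σδ_i = 0.1406 mm.

0.141 mm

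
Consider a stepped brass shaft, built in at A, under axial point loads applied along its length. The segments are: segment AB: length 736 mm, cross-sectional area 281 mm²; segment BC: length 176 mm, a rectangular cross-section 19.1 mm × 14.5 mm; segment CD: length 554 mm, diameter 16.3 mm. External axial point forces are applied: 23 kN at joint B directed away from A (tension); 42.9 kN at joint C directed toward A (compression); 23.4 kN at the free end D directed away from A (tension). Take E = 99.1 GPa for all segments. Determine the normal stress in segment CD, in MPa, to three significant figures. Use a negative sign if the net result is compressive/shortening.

Internal axial forces (sectioning from the free end, tension +): N_CD = 23.4 kN, N_BC = -19.5 kN, N_AB = 3.5 kN.
A_CD = 208.7 mm².
σ_CD = N_CD/A_CD = 23400/208.7 = 112.1 MPa.

112 MPa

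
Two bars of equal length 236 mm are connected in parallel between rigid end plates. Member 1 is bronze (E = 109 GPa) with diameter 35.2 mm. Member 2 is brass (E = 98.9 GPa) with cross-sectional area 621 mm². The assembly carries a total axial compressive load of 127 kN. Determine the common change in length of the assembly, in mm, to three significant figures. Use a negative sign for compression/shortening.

-0.179 mm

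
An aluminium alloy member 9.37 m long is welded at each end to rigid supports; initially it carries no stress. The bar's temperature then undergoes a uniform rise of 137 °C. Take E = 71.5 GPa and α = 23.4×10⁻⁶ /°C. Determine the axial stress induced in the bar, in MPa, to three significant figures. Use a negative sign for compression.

Free thermal expansion αLΔT = 23.4e-6 · 9370 · 137 = 30.04 mm.
The walls impose strain ε = −(30.04)/9370 = -3.2058e-03; σ = Eε = 71500 · -3.2058e-03 = -229.2 MPa.

-229 MPa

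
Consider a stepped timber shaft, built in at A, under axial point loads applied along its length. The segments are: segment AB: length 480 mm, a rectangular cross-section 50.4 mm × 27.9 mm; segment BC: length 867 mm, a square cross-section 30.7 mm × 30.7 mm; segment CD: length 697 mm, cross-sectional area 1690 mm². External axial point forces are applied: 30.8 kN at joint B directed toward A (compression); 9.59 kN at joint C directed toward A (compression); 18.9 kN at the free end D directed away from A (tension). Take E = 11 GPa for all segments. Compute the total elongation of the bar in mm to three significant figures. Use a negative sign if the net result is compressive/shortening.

Internal axial forces (sectioning from the free end, tension +): N_CD = 18.9 kN, N_BC = 9.31 kN, N_AB = -21.49 kN.
A_AB = 1406 mm².
A_BC = 942.5 mm².
δ_AB = -21490·480/(1406·11000) = -0.6669 mm
δ_BC = 9310·867/(942.5·11000) = 0.7786 mm
δ_CD = 18900·697/(1690·11000) = 0.7086 mm
δ = Σδ_i = 0.8203 mm.

0.820 mm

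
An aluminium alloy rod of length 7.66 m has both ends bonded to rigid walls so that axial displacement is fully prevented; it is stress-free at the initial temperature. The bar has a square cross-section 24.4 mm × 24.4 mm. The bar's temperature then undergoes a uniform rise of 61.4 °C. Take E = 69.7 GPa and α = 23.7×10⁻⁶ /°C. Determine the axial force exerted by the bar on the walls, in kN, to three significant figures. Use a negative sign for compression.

Free thermal expansion αLΔT = 23.7e-6 · 7660 · 61.4 = 11.15 mm.
The walls impose strain ε = −(11.15)/7660 = -1.4552e-03; σ = Eε = 69700 · -1.4552e-03 = -101.4 MPa.
Wall reaction R = σ·A = -101.4·595.4 = -60390 N = -60.39 kN.

-60.4 kN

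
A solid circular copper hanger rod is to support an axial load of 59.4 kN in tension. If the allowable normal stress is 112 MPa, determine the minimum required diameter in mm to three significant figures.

26.0 mm

Required area A ≥ P/σ_allow = 59400/112 = 530.4 mm².
For a solid circular section, d ≥ √(4A/π) = 25.99 mm.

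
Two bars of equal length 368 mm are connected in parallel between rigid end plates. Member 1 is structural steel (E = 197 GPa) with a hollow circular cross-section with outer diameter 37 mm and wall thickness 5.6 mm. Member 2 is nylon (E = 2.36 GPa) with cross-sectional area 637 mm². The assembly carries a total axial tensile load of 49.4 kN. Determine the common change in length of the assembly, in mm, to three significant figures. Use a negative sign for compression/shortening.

0.165 mm

A_1 = 552.4 mm².
Equal strain + equilibrium ⇒ each member carries load in proportion to AE: A₁E₁ = 108800000 N, A₂E₂ = 1503000 N, ΣAE = 110300000 N.
δ = PL/ΣAE = 49400·368/110300000 = 0.1648 mm.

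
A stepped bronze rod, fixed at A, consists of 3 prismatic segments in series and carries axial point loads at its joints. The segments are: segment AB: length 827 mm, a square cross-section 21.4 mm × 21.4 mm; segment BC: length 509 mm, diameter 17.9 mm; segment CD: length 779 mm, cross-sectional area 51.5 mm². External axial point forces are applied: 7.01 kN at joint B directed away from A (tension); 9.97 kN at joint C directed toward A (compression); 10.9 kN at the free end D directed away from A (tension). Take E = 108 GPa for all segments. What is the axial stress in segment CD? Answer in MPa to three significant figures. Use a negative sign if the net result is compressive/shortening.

Internal axial forces (sectioning from the free end, tension +): N_CD = 10.9 kN, N_BC = 0.93 kN, N_AB = 7.94 kN.
σ_CD = N_CD/A_CD = 10900/51.5 = 211.7 MPa.

212 MPa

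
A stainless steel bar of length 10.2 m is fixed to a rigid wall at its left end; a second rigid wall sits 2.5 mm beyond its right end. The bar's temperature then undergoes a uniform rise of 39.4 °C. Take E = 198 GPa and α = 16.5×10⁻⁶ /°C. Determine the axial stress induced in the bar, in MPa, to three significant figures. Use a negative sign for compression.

-80.2 MPa

Free thermal expansion αLΔT = 16.5e-6 · 10200 · 39.4 = 6.631 mm.
The walls engage after the gap closes; constrained expansion = 6.631 − 2.5 = 4.131 mm.
The walls impose strain ε = −(4.131)/10200 = -4.0500e-04; σ = Eε = 198000 · -4.0500e-04 = -80.19 MPa.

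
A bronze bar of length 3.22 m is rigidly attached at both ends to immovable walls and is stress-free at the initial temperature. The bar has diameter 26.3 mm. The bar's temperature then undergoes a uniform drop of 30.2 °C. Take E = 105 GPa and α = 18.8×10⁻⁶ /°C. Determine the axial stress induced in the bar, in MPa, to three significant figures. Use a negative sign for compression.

Free thermal expansion αLΔT = 18.8e-6 · 3220 · -30.2 = -1.828 mm.
The walls impose strain ε = −(-1.828)/3220 = 5.6776e-04; σ = Eε = 105000 · 5.6776e-04 = 59.61 MPa.

59.6 MPa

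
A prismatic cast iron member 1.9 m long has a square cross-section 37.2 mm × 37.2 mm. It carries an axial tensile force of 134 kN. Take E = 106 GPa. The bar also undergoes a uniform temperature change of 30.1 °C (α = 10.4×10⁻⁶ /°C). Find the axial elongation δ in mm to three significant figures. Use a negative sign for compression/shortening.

2.33 mm

A = 1384 mm².
δ_mech = NL/(AE) = 134000·1900/(1384·106000) = 1.736 mm.
δ_thermal = αLΔT = 10.4e-6·1900·30.1 = 0.5948 mm.
δ = δ_mech + δ_thermal = 2.33 mm.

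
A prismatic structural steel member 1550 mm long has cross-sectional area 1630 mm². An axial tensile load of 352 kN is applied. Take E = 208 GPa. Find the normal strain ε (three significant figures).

0.00104

σ = N/A = 216 MPa; ε = σ/E = 216/208000 = 1.038e-03.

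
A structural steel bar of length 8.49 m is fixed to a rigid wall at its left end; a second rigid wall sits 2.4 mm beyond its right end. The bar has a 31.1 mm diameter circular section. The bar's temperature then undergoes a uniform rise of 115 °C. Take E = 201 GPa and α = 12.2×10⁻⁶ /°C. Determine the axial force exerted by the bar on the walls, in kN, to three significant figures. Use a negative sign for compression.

Free thermal expansion αLΔT = 12.2e-6 · 8490 · 115 = 11.91 mm.
The walls engage after the gap closes; constrained expansion = 11.91 − 2.4 = 9.511 mm.
The walls impose strain ε = −(9.511)/8490 = -1.1203e-03; σ = Eε = 201000 · -1.1203e-03 = -225.2 MPa.
Wall reaction R = σ·A = -225.2·759.6 = -171100 N = -171.1 kN.

-171 kN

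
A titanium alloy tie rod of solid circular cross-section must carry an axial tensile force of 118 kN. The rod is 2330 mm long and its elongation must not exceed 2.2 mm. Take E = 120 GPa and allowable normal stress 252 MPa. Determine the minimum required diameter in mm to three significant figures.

Required area A ≥ P/σ_allow = 118000/252 = 468.3 mm².
For a solid circular section, d ≥ √(4A/π) = 24.42 mm.
Elongation limit: A ≥ PL/(Eδ_allow) = 118000·2330/(120000·2.2) = 1041 mm² ⇒ d ≥ 36.41 mm.
The elongation limit governs.

36.4 mm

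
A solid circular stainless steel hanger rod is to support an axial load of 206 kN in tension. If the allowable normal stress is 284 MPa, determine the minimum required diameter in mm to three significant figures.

Required area A ≥ P/σ_allow = 206000/284 = 725.4 mm².
For a solid circular section, d ≥ √(4A/π) = 30.39 mm.

30.4 mm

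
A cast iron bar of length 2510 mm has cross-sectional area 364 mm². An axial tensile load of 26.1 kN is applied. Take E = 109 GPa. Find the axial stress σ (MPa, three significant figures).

71.7 MPa

σ = N/A = 26100/364 = 71.7 MPa.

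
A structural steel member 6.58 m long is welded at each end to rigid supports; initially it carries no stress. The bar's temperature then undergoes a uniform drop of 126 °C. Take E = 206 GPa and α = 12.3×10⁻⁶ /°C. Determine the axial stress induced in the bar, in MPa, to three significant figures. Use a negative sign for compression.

319 MPa

Free thermal expansion αLΔT = 12.3e-6 · 6580 · -126 = -10.2 mm.
The walls impose strain ε = −(-10.2)/6580 = 1.5498e-03; σ = Eε = 206000 · 1.5498e-03 = 319.3 MPa.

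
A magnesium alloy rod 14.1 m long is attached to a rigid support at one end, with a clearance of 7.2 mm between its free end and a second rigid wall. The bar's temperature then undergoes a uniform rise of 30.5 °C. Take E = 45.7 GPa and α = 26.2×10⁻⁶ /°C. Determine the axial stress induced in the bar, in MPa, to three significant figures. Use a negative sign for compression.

-13.2 MPa

Free thermal expansion αLΔT = 26.2e-6 · 14100 · 30.5 = 11.27 mm.
The walls engage after the gap closes; constrained expansion = 11.27 − 7.2 = 4.067 mm.
The walls impose strain ε = −(4.067)/14100 = -2.8846e-04; σ = Eε = 45700 · -2.8846e-04 = -13.18 MPa.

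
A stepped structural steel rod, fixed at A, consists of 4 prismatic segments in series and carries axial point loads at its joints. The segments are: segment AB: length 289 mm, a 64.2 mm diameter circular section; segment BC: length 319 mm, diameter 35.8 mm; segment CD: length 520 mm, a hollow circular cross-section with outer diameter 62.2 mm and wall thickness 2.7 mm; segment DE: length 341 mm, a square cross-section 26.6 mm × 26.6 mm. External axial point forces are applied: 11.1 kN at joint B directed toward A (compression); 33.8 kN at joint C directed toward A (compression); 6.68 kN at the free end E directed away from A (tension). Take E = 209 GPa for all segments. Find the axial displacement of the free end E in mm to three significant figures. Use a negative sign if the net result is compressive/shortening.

Internal axial forces (sectioning from the free end, tension +): N_DE = 6.68 kN, N_CD = 6.68 kN, N_BC = -27.12 kN, N_AB = -38.22 kN.
A_AB = 3237 mm².
A_BC = 1007 mm².
A_CD = 504.7 mm².
A_DE = 707.6 mm².
δ_AB = -38220·289/(3237·209000) = -0.01633 mm
δ_BC = -27120·319/(1007·209000) = -0.04112 mm
δ_CD = 6680·520/(504.7·209000) = 0.03293 mm
δ_DE = 6680·341/(707.6·209000) = 0.0154 mm
δ = Σδ_i = -0.009114 mm.

-0.00911 mm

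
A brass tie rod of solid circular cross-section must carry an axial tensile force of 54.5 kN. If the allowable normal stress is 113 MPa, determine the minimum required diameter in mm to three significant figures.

Required area A ≥ P/σ_allow = 54500/113 = 482.3 mm².
For a solid circular section, d ≥ √(4A/π) = 24.78 mm.

24.8 mm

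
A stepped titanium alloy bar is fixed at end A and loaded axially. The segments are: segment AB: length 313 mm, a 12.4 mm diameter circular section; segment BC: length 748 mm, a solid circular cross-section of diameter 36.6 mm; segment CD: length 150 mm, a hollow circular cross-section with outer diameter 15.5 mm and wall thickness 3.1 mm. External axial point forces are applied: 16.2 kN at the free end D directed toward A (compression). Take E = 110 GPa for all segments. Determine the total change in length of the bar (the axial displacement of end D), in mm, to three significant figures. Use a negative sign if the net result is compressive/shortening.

Internal axial forces (sectioning from the free end, tension +): N_CD = -16.2 kN, N_BC = -16.2 kN, N_AB = -16.2 kN.
A_AB = 120.8 mm².
A_BC = 1052 mm².
A_CD = 120.8 mm².
δ_AB = -16200·313/(120.8·110000) = -0.3817 mm
δ_BC = -16200·748/(1052·110000) = -0.1047 mm
δ_CD = -16200·150/(120.8·110000) = -0.1829 mm
δ = Σδ_i = -0.6693 mm.

-0.669 mm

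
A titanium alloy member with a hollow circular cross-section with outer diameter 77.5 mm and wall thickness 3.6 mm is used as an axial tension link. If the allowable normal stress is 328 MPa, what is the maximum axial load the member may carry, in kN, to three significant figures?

274 kN

A = 835.8 mm².
P_max = σ_allow · A = 328 · 835.8 = 274100 N = 274.1 kN.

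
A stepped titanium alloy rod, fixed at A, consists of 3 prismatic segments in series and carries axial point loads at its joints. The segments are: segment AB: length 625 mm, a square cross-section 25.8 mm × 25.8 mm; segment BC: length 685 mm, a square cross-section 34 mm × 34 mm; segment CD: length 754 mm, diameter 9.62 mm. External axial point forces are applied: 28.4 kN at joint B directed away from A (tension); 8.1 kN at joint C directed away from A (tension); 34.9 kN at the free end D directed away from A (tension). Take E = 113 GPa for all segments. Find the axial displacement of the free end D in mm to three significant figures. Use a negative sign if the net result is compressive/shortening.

4.02 mm

Internal axial forces (sectioning from the free end, tension +): N_CD = 34.9 kN, N_BC = 43 kN, N_AB = 71.4 kN.
A_AB = 665.6 mm².
A_BC = 1156 mm².
A_CD = 72.68 mm².
δ_AB = 71400·625/(665.6·113000) = 0.5933 mm
δ_BC = 43000·685/(1156·113000) = 0.2255 mm
δ_CD = 34900·754/(72.68·113000) = 3.204 mm
δ = Σδ_i = 4.023 mm.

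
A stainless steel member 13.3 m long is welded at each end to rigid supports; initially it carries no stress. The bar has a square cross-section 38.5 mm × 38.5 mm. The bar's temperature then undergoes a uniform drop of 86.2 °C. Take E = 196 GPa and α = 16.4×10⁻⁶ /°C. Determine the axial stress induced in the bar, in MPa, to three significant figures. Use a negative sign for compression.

277 MPa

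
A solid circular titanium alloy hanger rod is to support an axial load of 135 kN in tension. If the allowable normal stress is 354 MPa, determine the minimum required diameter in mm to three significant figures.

Required area A ≥ P/σ_allow = 135000/354 = 381.4 mm².
For a solid circular section, d ≥ √(4A/π) = 22.04 mm.

22.0 mm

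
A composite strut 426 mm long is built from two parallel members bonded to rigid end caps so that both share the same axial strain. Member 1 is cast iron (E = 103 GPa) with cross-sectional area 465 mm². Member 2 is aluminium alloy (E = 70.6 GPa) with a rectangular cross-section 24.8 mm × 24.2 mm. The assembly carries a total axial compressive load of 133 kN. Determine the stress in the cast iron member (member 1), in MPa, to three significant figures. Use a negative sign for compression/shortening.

-152 MPa

A_2 = 600.2 mm².
Equal strain + equilibrium ⇒ each member carries load in proportion to AE: A₁E₁ = 47900000 N, A₂E₂ = 42370000 N, ΣAE = 90270000 N.
σ₁ = P·E₁/ΣAE = -133000·103000/90270000 = -151.8 MPa.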